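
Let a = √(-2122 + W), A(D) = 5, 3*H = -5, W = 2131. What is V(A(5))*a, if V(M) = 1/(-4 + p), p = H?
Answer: -9/17 ≈ -0.52941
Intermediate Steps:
H = -5/3 (H = (⅓)*(-5) = -5/3 ≈ -1.6667)
p = -5/3 ≈ -1.6667
a = 3 (a = √(-2122 + 2131) = √9 = 3)
V(M) = -3/17 (V(M) = 1/(-4 - 5/3) = 1/(-17/3) = -3/17)
V(A(5))*a = -3/17*3 = -9/17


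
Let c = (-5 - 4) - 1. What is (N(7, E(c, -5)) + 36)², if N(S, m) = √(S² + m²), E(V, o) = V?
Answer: (36 + √149)² ≈ 2323.9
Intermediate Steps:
c = -10 (c = -9 - 1 = -10)
(N(7, E(c, -5)) + 36)² = (√(7² + (-10)²) + 36)² = (√(49 + 100) + 36)² = (√149 + 36)² = (36 + √149)²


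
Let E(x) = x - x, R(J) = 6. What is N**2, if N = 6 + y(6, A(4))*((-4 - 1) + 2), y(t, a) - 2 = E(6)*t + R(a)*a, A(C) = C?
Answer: 5184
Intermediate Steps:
E(x) = 0
y(t, a) = 2 + 6*a (y(t, a) = 2 + (0*t + 6*a) = 2 + (0 + 6*a) = 2 + 6*a)
N = -72 (N = 6 + (2 + 6*4)*((-4 - 1) + 2) = 6 + (2 + 24)*(-5 + 2) = 6 + 26*(-3) = 6 - 78 = -72)
N**2 = (-72)**2 = 5184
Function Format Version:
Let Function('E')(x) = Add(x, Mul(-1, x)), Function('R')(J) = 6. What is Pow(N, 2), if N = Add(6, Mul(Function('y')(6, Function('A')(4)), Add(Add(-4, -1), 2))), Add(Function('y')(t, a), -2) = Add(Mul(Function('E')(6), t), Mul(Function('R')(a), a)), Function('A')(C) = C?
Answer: 5184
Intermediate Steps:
Function('E')(x) = 0
Function('y')(t, a) = Add(2, Mul(6, a)) (Function('y')(t, a) = Add(2, Add(Mul(0, t), Mul(6, a))) = Add(2, Add(0, Mul(6, a))) = Add(2, Mul(6, a)))
N = -72 (N = Add(6, Mul(Add(2, Mul(6, 4)), Add(Add(-4, -1), 2))) = Add(6, Mul(Add(2, 24), Add(-5, 2))) = Add(6, Mul(26, -3)) = Add(6, -78) = -72)
Pow(N, 2) = Pow(-72, 2) = 5184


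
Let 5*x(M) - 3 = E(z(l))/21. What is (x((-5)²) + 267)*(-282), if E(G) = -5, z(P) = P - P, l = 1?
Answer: -2640742/35 ≈ -75450.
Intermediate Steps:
z(P) = 0
x(M) = 58/105 (x(M) = ⅗ + (-5/21)/5 = ⅗ + (-5*1/21)/5 = ⅗ + (⅕)*(-5/21) = ⅗ - 1/21 = 58/105)
(x((-5)²) + 267)*(-282) = (58/105 + 267)*(-282) = (28093/105)*(-282) = -2640742/35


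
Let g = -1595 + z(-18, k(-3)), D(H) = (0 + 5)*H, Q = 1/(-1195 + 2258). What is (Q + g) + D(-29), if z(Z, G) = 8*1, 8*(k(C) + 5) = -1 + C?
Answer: -1841115/1063 ≈ -1732.0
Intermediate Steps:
k(C) = -41/8 + C/8 (k(C) = -5 + (-1 + C)/8 = -5 + (-⅛ + C/8) = -41/8 + C/8)
z(Z, G) = 8
Q = 1/1063 ≈ 0.00094073
D(H) = 5*H
g = -1587 (g = -1595 + 8 = -1587)
(Q + g) + D(-29) = (1/1063 - 1587) + 5*(-29) = -1686980/1063 - 145 = -1841115/1063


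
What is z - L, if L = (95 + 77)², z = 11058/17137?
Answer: -506969950/17137 ≈ -29583.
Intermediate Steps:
z = 11058/17137 (z = 11058*(1/17137) = 11058/17137 ≈ 0.64527)
L = 29584 (L = 172² = 29584)
z - L = 11058/17137 - 1*29584 = 11058/17137 - 29584 = -506969950/17137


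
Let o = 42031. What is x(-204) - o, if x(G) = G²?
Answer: -415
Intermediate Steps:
x(-204) - o = (-204)² - 1*42031 = 41616 - 42031 = -415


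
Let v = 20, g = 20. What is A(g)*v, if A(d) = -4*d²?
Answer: -32000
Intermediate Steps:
A(g)*v = -4*20²*20 = -4*400*20 = -1600*20 = -32000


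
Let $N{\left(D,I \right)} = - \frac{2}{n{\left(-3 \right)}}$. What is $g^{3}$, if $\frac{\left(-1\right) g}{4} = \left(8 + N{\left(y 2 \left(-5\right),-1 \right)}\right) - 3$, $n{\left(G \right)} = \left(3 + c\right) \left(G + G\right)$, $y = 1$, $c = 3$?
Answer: $- \frac{6028568}{729} \approx -8269.6$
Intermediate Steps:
$n{\left(G \right)} = 12 G$ ($n{\left(G \right)} = \left(3 + 3\right) \left(G + G\right) = 6 \cdot 2 G = 12 G$)
$N{\left(D,I \right)} = \frac{1}{18}$ ($N{\left(D,I \right)} = - \frac{2}{12 \left(-3\right)} = - \frac{2}{-36} = \left(-2\right) \left(- \frac{1}{36}\right) = \frac{1}{18}$)
$g = - \frac{182}{9}$ ($g = - 4 \left(\left(8 + \frac{1}{18}\right) - 3\right) = - 4 \left(\frac{145}{18} - 3\right) = \left(-4\right) \frac{91}{18} = - \frac{182}{9} \approx -20.222$)
$g^{3} = \left(- \frac{182}{9}\right)^{3} = - \frac{6028568}{729}$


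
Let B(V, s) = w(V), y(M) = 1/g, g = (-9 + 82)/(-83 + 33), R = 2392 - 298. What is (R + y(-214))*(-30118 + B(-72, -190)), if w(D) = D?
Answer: -4613394280/73 ≈ -6.3197e+7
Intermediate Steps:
R = 2094
g = -73/50 (g = 73/(-50) = 73*(-1/50) = -73/50 ≈ -1.4600)
y(M) = -50/73 (y(M) = 1/(-73/50) = -50/73)
B(V, s) = V
(R + y(-214))*(-30118 + B(-72, -190)) = (2094 - 50/73)*(-30118 - 72) = (152812/73)*(-30190) = -4613394280/73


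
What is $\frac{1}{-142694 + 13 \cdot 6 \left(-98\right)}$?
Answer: $- \frac{1}{150338} \approx -6.6517 \cdot 10^{-6}$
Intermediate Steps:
$\frac{1}{-142694 + 13 \cdot 6 \left(-98\right)} = \frac{1}{-142694 + 78 \left(-98\right)} = \frac{1}{-142694 - 7644} = \frac{1}{-150338} = - \frac{1}{150338}$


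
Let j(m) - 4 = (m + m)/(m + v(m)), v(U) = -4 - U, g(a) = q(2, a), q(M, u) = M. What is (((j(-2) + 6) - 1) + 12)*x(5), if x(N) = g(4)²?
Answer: 88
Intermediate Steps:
g(a) = 2
x(N) = 4 (x(N) = 2² = 4)
j(m) = 4 - m/2 (j(m) = 4 + (m + m)/(m + (-4 - m)) = 4 + (2*m)/(-4) = 4 + (2*m)*(-¼) = 4 - m/2)
(((j(-2) + 6) - 1) + 12)*x(5) = ((((4 - ½*(-2)) + 6) - 1) + 12)*4 = ((((4 + 1) + 6) - 1) + 12)*4 = (((5 + 6) - 1) + 12)*4 = ((11 - 1) + 12)*4 = (10 + 12)*4 = 22*4 = 88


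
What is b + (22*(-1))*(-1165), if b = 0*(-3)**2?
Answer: 25630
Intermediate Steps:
b = 0 (b = 0*9 = 0)
b + (22*(-1))*(-1165) = 0 + (22*(-1))*(-1165) = 0 - 22*(-1165) = 0 + 25630 = 25630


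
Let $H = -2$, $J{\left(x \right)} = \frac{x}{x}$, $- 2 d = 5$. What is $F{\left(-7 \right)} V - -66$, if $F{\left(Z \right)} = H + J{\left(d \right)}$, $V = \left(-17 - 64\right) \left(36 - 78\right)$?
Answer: $-3336$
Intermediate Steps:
$d = - \frac{5}{2}$ ($d = \left(- \frac{1}{2}\right) 5 = - \frac{5}{2} \approx -2.5$)
$J{\left(x \right)} = 1$
$V = 3402$ ($V = \left(-81\right) \left(-42\right) = 3402$)
$F{\left(Z \right)} = -1$ ($F{\left(Z \right)} = -2 + 1 = -1$)
$F{\left(-7 \right)} V - -66 = \left(-1\right) 3402 - -66 = -3402 + 66 = -3336$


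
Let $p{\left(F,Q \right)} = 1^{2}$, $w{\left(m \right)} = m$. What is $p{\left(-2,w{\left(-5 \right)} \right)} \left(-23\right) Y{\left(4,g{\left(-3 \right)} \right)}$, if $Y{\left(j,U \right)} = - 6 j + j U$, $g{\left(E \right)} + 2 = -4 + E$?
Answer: $1380$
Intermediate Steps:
$p{\left(F,Q \right)} = 1$
$g{\left(E \right)} = -6 + E$ ($g{\left(E \right)} = -2 + \left(-4 + E\right) = -6 + E$)
$Y{\left(j,U \right)} = - 6 j + U j$
$p{\left(-2,w{\left(-5 \right)} \right)} \left(-23\right) Y{\left(4,g{\left(-3 \right)} \right)} = 1 \left(-23\right) 4 \left(-6 - 9\right) = - 23 \cdot 4 \left(-6 - 9\right) = - 23 \cdot 4 \left(-15\right) = \left(-23\right) \left(-60\right) = 1380$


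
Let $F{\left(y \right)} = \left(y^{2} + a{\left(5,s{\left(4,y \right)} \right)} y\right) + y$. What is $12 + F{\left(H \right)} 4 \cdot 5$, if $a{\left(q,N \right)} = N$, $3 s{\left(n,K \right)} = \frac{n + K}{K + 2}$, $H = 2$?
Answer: $152$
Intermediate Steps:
$s{\left(n,K \right)} = \frac{K + n}{3 \left(2 + K\right)}$ ($s{\left(n,K \right)} = \frac{\left(n + K\right) \frac{1}{K + 2}}{3} = \frac{\left(K + n\right) \frac{1}{2 + K}}{3} = \frac{\frac{1}{2 + K} \left(K + n\right)}{3} = \frac{K + n}{3 \left(2 + K\right)}$)
$F{\left(y \right)} = y + y^{2} + \frac{y \left(4 + y\right)}{3 \left(2 + y\right)}$ ($F{\left(y \right)} = \left(y^{2} + \frac{y + 4}{3 \left(2 + y\right)} y\right) + y = \left(y^{2} + \frac{4 + y}{3 \left(2 + y\right)} y\right) + y = \left(y^{2} + \frac{y \left(4 + y\right)}{3 \left(2 + y\right)}\right) + y = y + y^{2} + \frac{y \left(4 + y\right)}{3 \left(2 + y\right)}$)
$12 + F{\left(H \right)} 4 \cdot 5 = 12 + \frac{1}{3} \cdot 2 \frac{1}{2 + 2} \left(10 + 3 \cdot 2^{2} + 10 \cdot 2\right) 4 \cdot 5 = 12 + \frac{1}{3} \cdot 2 \cdot \frac{1}{4} \left(10 + 3 \cdot 4 + 20\right) 20 = 12 + \frac{1}{3} \cdot 2 \cdot \frac{1}{4} \left(10 + 12 + 20\right) 20 = 12 + \frac{1}{3} \cdot 2 \cdot \frac{1}{4} \cdot 42 \cdot 20 = 12 + 7 \cdot 20 = 12 + 140 = 152$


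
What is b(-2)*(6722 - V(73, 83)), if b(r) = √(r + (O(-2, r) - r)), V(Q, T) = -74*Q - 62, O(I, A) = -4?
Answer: 24372*I ≈ 24372.0*I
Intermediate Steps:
V(Q, T) = -62 - 74*Q
b(r) = 2*I (b(r) = √(r + (-4 - r)) = √(-4) = 2*I)
b(-2)*(6722 - V(73, 83)) = (2*I)*(6722 - (-62 - 74*73)) = (2*I)*(6722 - (-62 - 5402)) = (2*I)*(6722 - 1*(-5464)) = (2*I)*(6722 + 5464) = (2*I)*12186 = 24372*I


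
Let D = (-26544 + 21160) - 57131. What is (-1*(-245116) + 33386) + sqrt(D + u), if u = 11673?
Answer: 278502 + I*sqrt(50842) ≈ 2.785e+5 + 225.48*I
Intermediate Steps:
D = -62515 (D = -5384 - 57131 = -62515)
(-1*(-245116) + 33386) + sqrt(D + u) = (-1*(-245116) + 33386) + sqrt(-62515 + 11673) = (245116 + 33386) + sqrt(-50842) = 278502 + I*sqrt(50842)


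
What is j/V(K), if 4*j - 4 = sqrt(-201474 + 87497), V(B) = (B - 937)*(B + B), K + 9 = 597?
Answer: -1/410424 - I*sqrt(113977)/1641696 ≈ -2.4365e-6 - 0.00020564*I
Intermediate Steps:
K = 588 (K = -9 + 597 = 588)
V(B) = 2*B*(-937 + B) (V(B) = (-937 + B)*(2*B) = 2*B*(-937 + B))
j = 1 + I*sqrt(113977)/4 (j = 1 + sqrt(-201474 + 87497)/4 = 1 + sqrt(-113977)/4 = 1 + (I*sqrt(113977))/4 = 1 + I*sqrt(113977)/4 ≈ 1.0 + 84.401*I)
j/V(K) = (1 + I*sqrt(113977)/4)/((2*588*(-937 + 588))) = (1 + I*sqrt(113977)/4)/((2*588*(-349))) = (1 + I*sqrt(113977)/4)/(-410424) = (1 + I*sqrt(113977)/4)*(-1/410424) = -1/410424 - I*sqrt(113977)/1641696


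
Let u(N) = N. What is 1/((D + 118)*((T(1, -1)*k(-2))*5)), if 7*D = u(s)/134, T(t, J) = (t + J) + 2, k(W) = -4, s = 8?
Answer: -469/2213840 ≈ -0.00021185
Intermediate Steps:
T(t, J) = 2 + J + t (T(t, J) = (J + t) + 2 = 2 + J + t)
D = 4/469 (D = (8/134)/7 = (8*(1/134))/7 = (⅐)*(4/67) = 4/469 ≈ 0.0085288)
1/((D + 118)*((T(1, -1)*k(-2))*5)) = 1/((4/469 + 118)*(((2 - 1 + 1)*(-4))*5)) = 1/(55346*((2*(-4))*5)/469) = 1/(55346*(-8*5)/469) = 1/((55346/469)*(-40)) = 1/(-2213840/469) = -469/2213840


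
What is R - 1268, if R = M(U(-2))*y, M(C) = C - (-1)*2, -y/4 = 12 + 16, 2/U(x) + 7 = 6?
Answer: -1268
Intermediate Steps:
U(x) = -2 (U(x) = 2/(-7 + 6) = 2/(-1) = 2*(-1) = -2)
y = -112 (y = -4*(12 + 16) = -4*28 = -112)
M(C) = 2 + C (M(C) = C - 1*(-2) = C + 2 = 2 + C)
R = 0 (R = (2 - 2)*(-112) = 0*(-112) = 0)
R - 1268 = 0 - 1268 = -1268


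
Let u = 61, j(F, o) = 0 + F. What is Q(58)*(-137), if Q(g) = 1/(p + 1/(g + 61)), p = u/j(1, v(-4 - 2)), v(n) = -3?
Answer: -16303/7260 ≈ -2.2456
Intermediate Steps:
j(F, o) = F
p = 61 (p = 61/1 = 61*1 = 61)
Q(g) = 1/(61 + 1/(61 + g)) (Q(g) = 1/(61 + 1/(g + 61)) = 1/(61 + 1/(61 + g)))
Q(58)*(-137) = ((61 + 58)/(3722 + 61*58))*(-137) = (119/(3722 + 3538))*(-137) = (119/7260)*(-137) = -16303/7260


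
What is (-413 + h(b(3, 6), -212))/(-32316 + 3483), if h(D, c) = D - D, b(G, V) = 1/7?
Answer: 59/4119 ≈ 0.014324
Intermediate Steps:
b(G, V) = 1/7
h(D, c) = 0
(-413 + h(b(3, 6), -212))/(-32316 + 3483) = (-413 + 0)/(-32316 + 3483) = -413/(-28833) = -413*(-1/28833) = 59/4119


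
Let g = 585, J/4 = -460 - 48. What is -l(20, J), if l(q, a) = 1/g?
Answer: -1/585 ≈ -0.0017094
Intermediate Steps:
J = -2032 (J = 4*(-460 - 48) = 4*(-508) = -2032)
l(q, a) = 1/585
-l(20, J) = -1*1/585 = -1/585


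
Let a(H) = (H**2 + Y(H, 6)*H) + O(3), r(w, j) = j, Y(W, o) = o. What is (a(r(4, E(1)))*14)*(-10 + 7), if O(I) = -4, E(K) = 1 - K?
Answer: 168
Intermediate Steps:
a(H) = -4 + H**2 + 6*H (a(H) = (H**2 + 6*H) - 4 = -4 + H**2 + 6*H)
(a(r(4, E(1)))*14)*(-10 + 7) = ((-4 + (1 - 1*1)**2 + 6*(1 - 1*1))*14)*(-10 + 7) = ((-4 + (1 - 1)**2 + 6*(1 - 1))*14)*(-3) = ((-4 + 0**2 + 6*0)*14)*(-3) = ((-4 + 0 + 0)*14)*(-3) = -4*14*(-3) = -56*(-3) = 168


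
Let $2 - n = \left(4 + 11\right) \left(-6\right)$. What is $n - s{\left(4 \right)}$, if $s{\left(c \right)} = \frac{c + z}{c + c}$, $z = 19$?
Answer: $\frac{713}{8} \approx 89.125$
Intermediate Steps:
$n = 92$ ($n = 2 - \left(4 + 11\right) \left(-6\right) = 2 - 15 \left(-6\right) = 2 - -90 = 2 + 90 = 92$)
$s{\left(c \right)} = \frac{19 + c}{2 c}$ ($s{\left(c \right)} = \frac{c + 19}{c + c} = \frac{19 + c}{2 c}$)
$n - s{\left(4 \right)} = 92 - \frac{19 + 4}{2 \cdot 4} = 92 - \frac{1}{2} \cdot \frac{1}{4} \cdot 23 = 92 - \frac{23}{8} = \frac{713}{8}$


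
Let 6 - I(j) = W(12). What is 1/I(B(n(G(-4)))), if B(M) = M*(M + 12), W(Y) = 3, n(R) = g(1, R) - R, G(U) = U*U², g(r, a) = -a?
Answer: ⅓ ≈ 0.33333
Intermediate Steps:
G(U) = U³
n(R) = -2*R (n(R) = -R - R = -2*R)
B(M) = M*(12 + M)
I(j) = 3 (I(j) = 6 - 1*3 = 6 - 3 = 3)
1/I(B(n(G(-4)))) = 1/3 = ⅓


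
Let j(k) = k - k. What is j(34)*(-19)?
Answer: 0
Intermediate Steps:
j(k) = 0
j(34)*(-19) = 0*(-19) = 0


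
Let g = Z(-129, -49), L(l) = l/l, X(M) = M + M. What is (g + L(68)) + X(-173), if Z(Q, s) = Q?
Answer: -474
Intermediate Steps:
X(M) = 2*M
L(l) = 1
g = -129
(g + L(68)) + X(-173) = (-129 + 1) + 2*(-173) = -128 - 346 = -474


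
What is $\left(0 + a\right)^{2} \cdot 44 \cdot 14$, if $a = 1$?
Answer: $616$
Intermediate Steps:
$\left(0 + a\right)^{2} \cdot 44 \cdot 14 = \left(0 + 1\right)^{2} \cdot 44 \cdot 14 = 1^{2} \cdot 44 \cdot 14 = 1 \cdot 44 \cdot 14 = 44 \cdot 14 = 616$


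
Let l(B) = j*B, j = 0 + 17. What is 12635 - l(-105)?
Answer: 14420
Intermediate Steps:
j = 17
l(B) = 17*B
12635 - l(-105) = 12635 - 17*(-105) = 12635 - 1*(-1785) = 12635 + 1785 = 14420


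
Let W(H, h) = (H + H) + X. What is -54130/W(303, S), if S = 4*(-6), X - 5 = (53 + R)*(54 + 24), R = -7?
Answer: -54130/4199 ≈ -12.891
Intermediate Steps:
X = 3593 (X = 5 + (53 - 7)*(54 + 24) = 5 + 46*78 = 5 + 3588 = 3593)
S = -24
W(H, h) = 3593 + 2*H (W(H, h) = (H + H) + 3593 = 2*H + 3593 = 3593 + 2*H)
-54130/W(303, S) = -54130/(3593 + 2*303) = -54130/(3593 + 606) = -54130/4199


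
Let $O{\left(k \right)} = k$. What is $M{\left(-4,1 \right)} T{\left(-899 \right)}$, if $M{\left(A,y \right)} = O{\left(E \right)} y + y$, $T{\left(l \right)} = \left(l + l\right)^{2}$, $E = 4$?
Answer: $16164020$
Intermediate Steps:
$T{\left(l \right)} = 4 l^{2}$ ($T{\left(l \right)} = \left(2 l\right)^{2} = 4 l^{2}$)
$M{\left(A,y \right)} = 5 y$ ($M{\left(A,y \right)} = 4 y + y = 5 y$)
$M{\left(-4,1 \right)} T{\left(-899 \right)} = 5 \cdot 1 \cdot 4 \left(-899\right)^{2} = 5 \cdot 4 \cdot 808201 = 5 \cdot 3232804 = 16164020$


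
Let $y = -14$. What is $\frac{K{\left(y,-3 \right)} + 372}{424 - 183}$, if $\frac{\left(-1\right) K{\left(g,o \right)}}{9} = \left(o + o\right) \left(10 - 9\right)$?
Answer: $\frac{426}{241} \approx 1.7676$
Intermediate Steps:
$K{\left(g,o \right)} = - 18 o$ ($K{\left(g,o \right)} = - 9 \left(o + o\right) \left(10 - 9\right) = - 9 \cdot 2 o 1 = - 9 \cdot 2 o = - 18 o$)
$\frac{K{\left(y,-3 \right)} + 372}{424 - 183} = \frac{\left(-18\right) \left(-3\right) + 372}{424 - 183} = \frac{54 + 372}{241} = 426 \cdot \frac{1}{241} = \frac{426}{241}$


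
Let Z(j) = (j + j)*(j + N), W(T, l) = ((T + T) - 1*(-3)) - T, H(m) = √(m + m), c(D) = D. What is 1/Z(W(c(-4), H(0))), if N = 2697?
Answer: -1/5392 ≈ -0.00018546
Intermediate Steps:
H(m) = √2*√m (H(m) = √(2*m) = √2*√m)
W(T, l) = 3 + T (W(T, l) = (2*T + 3) - T = (3 + 2*T) - T = 3 + T)
Z(j) = 2*j*(2697 + j) (Z(j) = (j + j)*(j + 2697) = (2*j)*(2697 + j) = 2*j*(2697 + j))
1/Z(W(c(-4), H(0))) = 1/(2*(3 - 4)*(2697 + (3 - 4))) = 1/(2*(-1)*(2697 - 1)) = 1/(2*(-1)*2696) = 1/(-5392) = -1/5392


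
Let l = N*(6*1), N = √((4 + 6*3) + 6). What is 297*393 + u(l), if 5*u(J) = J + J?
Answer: 116721 + 24*√7/5 ≈ 1.1673e+5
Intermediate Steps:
N = 2*√7 (N = √((4 + 18) + 6) = √(22 + 6) = √28 = 2*√7 ≈ 5.2915)
l = 12*√7 (l = (2*√7)*(6*1) = (2*√7)*6 = 12*√7 ≈ 31.749)
u(J) = 2*J/5 (u(J) = (J + J)/5 = (2*J)/5 = 2*J/5)
297*393 + u(l) = 297*393 + 2*(12*√7)/5 = 116721 + 24*√7/5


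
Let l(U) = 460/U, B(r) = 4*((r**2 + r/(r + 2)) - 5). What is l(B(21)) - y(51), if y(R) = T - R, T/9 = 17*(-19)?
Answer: 29727587/10049 ≈ 2958.3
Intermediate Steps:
B(r) = -20 + 4*r**2 + 4*r/(2 + r) (B(r) = 4*((r**2 + r/(2 + r)) - 5) = 4*(-5 + r**2 + r/(2 + r)) = -20 + 4*r**2 + 4*r/(2 + r))
T = -2907 (T = 9*(17*(-19)) = 9*(-323) = -2907)
y(R) = -2907 - R
l(B(21)) - y(51) = 460/((4*(-10 + 21**3 - 4*21 + 2*21**2)/(2 + 21))) - (-2907 - 1*51) = 460/((4*(-10 + 9261 - 84 + 2*441)/23)) - (-2907 - 51) = 460/((4*(1/23)*(-10 + 9261 - 84 + 882))) - 1*(-2958) = 460/((4*(1/23)*10049)) + 2958 = 460/(40196/23) + 2958 = 460*(23/40196) + 2958 = 2645/10049 + 2958 = 29727587/10049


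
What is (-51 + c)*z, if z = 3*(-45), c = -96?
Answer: 19845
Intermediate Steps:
z = -135
(-51 + c)*z = (-51 - 96)*(-135) = -147*(-135) = 19845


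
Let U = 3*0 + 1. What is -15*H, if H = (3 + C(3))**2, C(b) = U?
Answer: -240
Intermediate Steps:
U = 1 (U = 0 + 1 = 1)
C(b) = 1
H = 16 (H = (3 + 1)**2 = 4**2 = 16)
-15*H = -15*16 = -240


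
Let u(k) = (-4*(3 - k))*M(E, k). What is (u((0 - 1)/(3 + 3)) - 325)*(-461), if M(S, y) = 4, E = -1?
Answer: 519547/3 ≈ 1.7318e+5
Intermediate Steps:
u(k) = -48 + 16*k (u(k) = -4*(3 - k)*4 = (-12 + 4*k)*4 = -48 + 16*k)
(u((0 - 1)/(3 + 3)) - 325)*(-461) = ((-48 + 16*((0 - 1)/(3 + 3))) - 325)*(-461) = ((-48 + 16*(-1/6)) - 325)*(-461) = ((-48 - 8/3) - 325)*(-461) = (-152/3 - 325)*(-461) = -1127/3*(-461) = 519547/3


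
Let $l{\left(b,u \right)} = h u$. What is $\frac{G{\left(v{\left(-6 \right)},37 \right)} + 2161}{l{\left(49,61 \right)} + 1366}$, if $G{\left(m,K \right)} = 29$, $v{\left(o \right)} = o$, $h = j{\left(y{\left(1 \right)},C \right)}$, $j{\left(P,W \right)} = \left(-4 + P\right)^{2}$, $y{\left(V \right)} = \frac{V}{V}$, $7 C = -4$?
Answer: $\frac{438}{383} \approx 1.1436$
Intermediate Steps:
$C = - \frac{4}{7}$ ($C = \frac{1}{7} \left(-4\right) = - \frac{4}{7} \approx -0.57143$)
$y{\left(V \right)} = 1$
$h = 9$ ($h = \left(-4 + 1\right)^{2} = \left(-3\right)^{2} = 9$)
$l{\left(b,u \right)} = 9 u$
$\frac{G{\left(v{\left(-6 \right)},37 \right)} + 2161}{l{\left(49,61 \right)} + 1366} = \frac{29 + 2161}{9 \cdot 61 + 1366} = \frac{2190}{549 + 1366} = \frac{2190}{1915} = 2190 \cdot \frac{1}{1915} = \frac{438}{383}$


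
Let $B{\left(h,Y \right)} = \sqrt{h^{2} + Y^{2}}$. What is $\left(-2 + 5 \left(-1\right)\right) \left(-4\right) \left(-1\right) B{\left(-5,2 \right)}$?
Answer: $- 28 \sqrt{29} \approx -150.78$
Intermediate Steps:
$B{\left(h,Y \right)} = \sqrt{Y^{2} + h^{2}}$
$\left(-2 + 5 \left(-1\right)\right) \left(-4\right) \left(-1\right) B{\left(-5,2 \right)} = \left(-2 + 5 \left(-1\right)\right) \left(-4\right) \left(-1\right) \sqrt{2^{2} + \left(-5\right)^{2}} = \left(-2 - 5\right) \left(-4\right) \left(-1\right) \sqrt{4 + 25} = \left(-7\right) \left(-4\right) \left(-1\right) \sqrt{29} = 28 \left(-1\right) \sqrt{29} = - 28 \sqrt{29}$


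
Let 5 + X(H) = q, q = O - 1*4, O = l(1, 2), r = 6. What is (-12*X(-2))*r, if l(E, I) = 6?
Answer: 216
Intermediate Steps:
O = 6
q = 2 (q = 6 - 1*4 = 6 - 4 = 2)
X(H) = -3 (X(H) = -5 + 2 = -3)
(-12*X(-2))*r = -12*(-3)*6 = 36*6 = 216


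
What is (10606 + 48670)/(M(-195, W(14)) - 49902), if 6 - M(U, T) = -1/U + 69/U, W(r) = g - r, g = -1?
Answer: -2889705/2432413 ≈ -1.1880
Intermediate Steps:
W(r) = -1 - r
M(U, T) = 6 - 68/U (M(U, T) = 6 - (-1/U + 69/U) = 6 - 68/U)
(10606 + 48670)/(M(-195, W(14)) - 49902) = (10606 + 48670)/((6 - 68/(-195)) - 49902) = 59276/((6 - 68*(-1/195)) - 49902) = 59276/((6 + 68/195) - 49902) = 59276/(1238/195 - 49902) = 59276/(-9729652/195) = 59276*(-195/9729652) = -2889705/2432413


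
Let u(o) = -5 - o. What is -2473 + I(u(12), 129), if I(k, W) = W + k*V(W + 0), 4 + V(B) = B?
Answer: -4469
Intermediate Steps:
V(B) = -4 + B
I(k, W) = W + k*(-4 + W) (I(k, W) = W + k*(-4 + (W + 0)) = W + k*(-4 + W))
-2473 + I(u(12), 129) = -2473 + (129 + (-5 - 1*12)*(-4 + 129)) = -2473 + (129 + (-5 - 12)*125) = -2473 + (129 - 17*125) = -2473 + (129 - 2125) = -2473 - 1996 = -4469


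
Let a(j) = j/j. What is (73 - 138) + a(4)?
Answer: -64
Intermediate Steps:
a(j) = 1
(73 - 138) + a(4) = (73 - 138) + 1 = -65 + 1 = -64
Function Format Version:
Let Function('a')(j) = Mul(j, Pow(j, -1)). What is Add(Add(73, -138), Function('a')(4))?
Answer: -64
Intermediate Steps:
Function('a')(j) = 1
Add(Add(73, -138), Function('a')(4)) = Add(Add(73, -138), 1) = Add(-65, 1) = -64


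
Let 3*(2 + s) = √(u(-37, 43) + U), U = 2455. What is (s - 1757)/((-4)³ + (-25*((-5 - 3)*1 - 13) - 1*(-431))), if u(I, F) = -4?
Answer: -1759/892 + √2451/2676 ≈ -1.9535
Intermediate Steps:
s = -2 + √2451/3 (s = -2 + √(-4 + 2455)/3 = -2 + √2451/3 ≈ 14.503)
(s - 1757)/((-4)³ + (-25*((-5 - 3)*1 - 13) - 1*(-431))) = ((-2 + √2451/3) - 1757)/((-4)³ + (-25*((-5 - 3)*1 - 13) - 1*(-431))) = (-1759 + √2451/3)/(-64 + (-25*(-8*1 - 13) + 431)) = (-1759 + √2451/3)/(-64 + (-25*(-8 - 13) + 431)) = (-1759 + √2451/3)/(-64 + (-25*(-21) + 431)) = (-1759 + √2451/3)/(-64 + (525 + 431)) = (-1759 + √2451/3)/(-64 + 956) = (-1759 + √2451/3)/892 = (-1759 + √2451/3)*(1/892) = -1759/892 + √2451/2676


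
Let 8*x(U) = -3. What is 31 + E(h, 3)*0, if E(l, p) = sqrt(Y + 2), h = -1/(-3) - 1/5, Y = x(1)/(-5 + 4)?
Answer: 31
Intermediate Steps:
x(U) = -3/8 (x(U) = (1/8)*(-3) = -3/8)
Y = 3/8 (Y = -3/(8*(-5 + 4)) = -3/8/(-1) = -3/8*(-1) = 3/8 ≈ 0.37500)
h = 2/15 (h = -1*(-1/3) - 1*1/5 = 1/3 - 1/5 = 2/15 ≈ 0.13333)
E(l, p) = sqrt(38)/4 (E(l, p) = sqrt(3/8 + 2) = sqrt(19/8) = sqrt(38)/4)
31 + E(h, 3)*0 = 31 + (sqrt(38)/4)*0 = 31 + 0 = 31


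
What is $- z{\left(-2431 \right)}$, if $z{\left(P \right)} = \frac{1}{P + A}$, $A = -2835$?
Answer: $\frac{1}{5266} \approx 0.0001899$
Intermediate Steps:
$z{\left(P \right)} = \frac{1}{-2835 + P}$ ($z{\left(P \right)} = \frac{1}{P - 2835} = \frac{1}{-2835 + P}$)
$- z{\left(-2431 \right)} = - \frac{1}{-2835 - 2431} = - \frac{1}{-5266} = \left(-1\right) \left(- \frac{1}{5266}\right) = \frac{1}{5266}$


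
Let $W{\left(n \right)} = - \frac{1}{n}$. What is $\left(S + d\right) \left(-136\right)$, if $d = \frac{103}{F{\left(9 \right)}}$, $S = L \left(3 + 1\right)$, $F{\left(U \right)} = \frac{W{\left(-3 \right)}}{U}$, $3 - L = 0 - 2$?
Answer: $-380936$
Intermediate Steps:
$L = 5$ ($L = 3 - \left(0 - 2\right) = 3 - -2 = 3 + 2 = 5$)
$F{\left(U \right)} = \frac{1}{3 U}$ ($F{\left(U \right)} = \frac{\left(-1\right) \frac{1}{-3}}{U} = \frac{\left(-1\right) \left(- \frac{1}{3}\right)}{U} = \frac{1}{3 U}$)
$S = 20$ ($S = 5 \left(3 + 1\right) = 5 \cdot 4 = 20$)
$d = 2781$ ($d = \frac{103}{\frac{1}{3} \cdot \frac{1}{9}} = 103 \frac{1}{\frac{1}{27}} = 103 \cdot 27 = 2781$)
$\left(S + d\right) \left(-136\right) = \left(20 + 2781\right) \left(-136\right) = 2801 \left(-136\right) = -380936$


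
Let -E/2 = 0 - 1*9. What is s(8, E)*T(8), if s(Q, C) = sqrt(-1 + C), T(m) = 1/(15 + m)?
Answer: sqrt(17)/23 ≈ 0.17927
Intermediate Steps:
E = 18 (E = -2*(0 - 1*9) = -2*(0 - 9) = -2*(-9) = 18)
s(8, E)*T(8) = sqrt(-1 + 18)/(15 + 8) = sqrt(17)/23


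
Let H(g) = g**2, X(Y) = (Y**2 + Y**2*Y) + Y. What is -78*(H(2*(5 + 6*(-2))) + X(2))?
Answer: -16380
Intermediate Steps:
X(Y) = Y + Y**2 + Y**3 (X(Y) = (Y**2 + Y**3) + Y = Y + Y**2 + Y**3)
-78*(H(2*(5 + 6*(-2))) + X(2)) = -78*((2*(5 + 6*(-2)))**2 + 2*(1 + 2 + 2**2)) = -78*((2*(5 - 12))**2 + 2*(1 + 2 + 4)) = -78*((2*(-7))**2 + 2*7) = -78*((-14)**2 + 14) = -78*(196 + 14) = -78*210 = -16380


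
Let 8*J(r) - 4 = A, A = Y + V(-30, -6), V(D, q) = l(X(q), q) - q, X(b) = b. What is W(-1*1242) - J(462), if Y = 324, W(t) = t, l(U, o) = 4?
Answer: -5137/4 ≈ -1284.3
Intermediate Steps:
V(D, q) = 4 - q
A = 334 (A = 324 + (4 - 1*(-6)) = 324 + (4 + 6) = 324 + 10 = 334)
J(r) = 169/4 (J(r) = ½ + (⅛)*334 = ½ + 167/4 = 169/4)
W(-1*1242) - J(462) = -1*1242 - 1*169/4 = -1242 - 169/4 = -5137/4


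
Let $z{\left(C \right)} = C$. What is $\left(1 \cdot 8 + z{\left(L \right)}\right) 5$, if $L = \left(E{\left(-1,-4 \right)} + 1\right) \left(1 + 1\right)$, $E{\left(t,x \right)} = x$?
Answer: $10$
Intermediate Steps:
$L = -6$ ($L = \left(-4 + 1\right) \left(1 + 1\right) = \left(-3\right) 2 = -6$)
$\left(1 \cdot 8 + z{\left(L \right)}\right) 5 = \left(1 \cdot 8 - 6\right) 5 = \left(8 - 6\right) 5 = 2 \cdot 5 = 10$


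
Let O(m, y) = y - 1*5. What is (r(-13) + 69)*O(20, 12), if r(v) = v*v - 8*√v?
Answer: 1666 - 56*I*√13 ≈ 1666.0 - 201.91*I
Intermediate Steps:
O(m, y) = -5 + y (O(m, y) = y - 5 = -5 + y)
r(v) = v² - 8*√v
(r(-13) + 69)*O(20, 12) = (((-13)² - 8*I*√13) + 69)*(-5 + 12) = ((169 - 8*I*√13) + 69)*7 = (238 - 8*I*√13)*7 = 1666 - 56*I*√13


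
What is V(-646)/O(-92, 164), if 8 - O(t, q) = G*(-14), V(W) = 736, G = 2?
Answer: 184/9 ≈ 20.444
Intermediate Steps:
O(t, q) = 36 (O(t, q) = 8 - 2*(-14) = 8 - 1*(-28) = 8 + 28 = 36)
V(-646)/O(-92, 164) = 736/36 = 736*(1/36) = 184/9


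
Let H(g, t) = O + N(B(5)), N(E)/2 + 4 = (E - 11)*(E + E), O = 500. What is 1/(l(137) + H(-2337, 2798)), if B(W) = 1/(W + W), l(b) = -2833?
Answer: -25/58634 ≈ -0.00042637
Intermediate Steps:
B(W) = 1/(2*W)
N(E) = -8 + 4*E*(-11 + E) (N(E) = -8 + 2*((E - 11)*(E + E)) = -8 + 2*((-11 + E)*(2*E)) = -8 + 2*(2*E*(-11 + E)) = -8 + 4*E*(-11 + E))
H(g, t) = 12191/25 (H(g, t) = 500 + (-8 - 22/5 + 4*((1/2)/5)**2) = 500 + (-8 - 22/5 + 4*((1/2)*(1/5))**2) = 500 + (-8 - 44*1/10 + 4*(1/10)**2) = 500 + (-8 - 22/5 + 4*(1/100)) = 500 + (-8 - 22/5 + 1/25) = 500 - 309/25 = 12191/25)
1/(l(137) + H(-2337, 2798)) = 1/(-2833 + 12191/25) = 1/(-58634/25) = -25/58634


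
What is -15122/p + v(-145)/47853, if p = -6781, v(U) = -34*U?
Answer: 757063396/324491193 ≈ 2.3331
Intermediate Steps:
-15122/p + v(-145)/47853 = -15122/(-6781) - 34*(-145)/47853 = -15122*(-1/6781) + 4930*(1/47853) = 15122/6781 + 4930/47853 = 757063396/324491193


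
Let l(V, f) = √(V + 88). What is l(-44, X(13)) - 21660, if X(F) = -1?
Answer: -21660 + 2*√11 ≈ -21653.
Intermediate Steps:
l(V, f) = √(88 + V)
l(-44, X(13)) - 21660 = √(88 - 44) - 21660 = √44 - 21660 = 2*√11 - 21660 = -21660 + 2*√11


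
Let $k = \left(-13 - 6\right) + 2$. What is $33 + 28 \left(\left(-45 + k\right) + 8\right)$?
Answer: $-1479$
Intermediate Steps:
$k = -17$ ($k = \left(-13 - 6\right) + 2 = -19 + 2 = -17$)
$33 + 28 \left(\left(-45 + k\right) + 8\right) = 33 + 28 \left(\left(-45 - 17\right) + 8\right) = 33 + 28 \left(-62 + 8\right) = 33 + 28 \left(-54\right) = 33 - 1512 = -1479$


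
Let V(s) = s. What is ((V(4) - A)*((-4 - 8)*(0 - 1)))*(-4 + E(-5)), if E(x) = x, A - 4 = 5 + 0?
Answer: 540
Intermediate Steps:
A = 9 (A = 4 + (5 + 0) = 4 + 5 = 9)
((V(4) - A)*((-4 - 8)*(0 - 1)))*(-4 + E(-5)) = ((4 - 1*9)*((-4 - 8)*(0 - 1)))*(-4 - 5) = ((4 - 9)*(-12*(-1)))*(-9) = -5*12*(-9) = -60*(-9) = 540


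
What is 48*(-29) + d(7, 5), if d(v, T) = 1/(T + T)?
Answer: -13919/10 ≈ -1391.9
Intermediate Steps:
d(v, T) = 1/(2*T)
48*(-29) + d(7, 5) = 48*(-29) + (1/2)/5 = -1392 + (1/2)*(1/5) = -1392 + 1/10 = -13919/10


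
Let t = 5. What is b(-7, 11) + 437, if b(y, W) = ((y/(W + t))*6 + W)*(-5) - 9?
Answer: 3089/8 ≈ 386.13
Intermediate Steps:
b(y, W) = -9 - 5*W - 30*y/(5 + W) (b(y, W) = ((y/(W + 5))*6 + W)*(-5) - 9 = ((y/(5 + W))*6 + W)*(-5) - 9 = (6*y/(5 + W) + W)*(-5) - 9 = (W + 6*y/(5 + W))*(-5) - 9 = (-5*W - 30*y/(5 + W)) - 9 = -9 - 5*W - 30*y/(5 + W))
b(-7, 11) + 437 = (-45 - 34*11 - 30*(-7) - 5*11**2)/(5 + 11) + 437 = (-45 - 374 + 210 - 5*121)/16 + 437 = (-45 - 374 + 210 - 605)/16 + 437 = (1/16)*(-814) + 437 = -407/8 + 437 = 3089/8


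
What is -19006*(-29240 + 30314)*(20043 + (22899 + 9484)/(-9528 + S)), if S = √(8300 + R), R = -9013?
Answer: -37135646671718369268/90783497 + 661016174052*I*√713/90783497 ≈ -4.0906e+11 + 1.9442e+5*I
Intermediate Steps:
S = I*√713 (S = √(8300 - 9013) = √(-713) = I*√713 ≈ 26.702*I)
-19006*(-29240 + 30314)*(20043 + (22899 + 9484)/(-9528 + S)) = -19006*(-29240 + 30314)*(20043 + (22899 + 9484)/(-9528 + I*√713)) = -19006*1074*(20043 + 32383/(-9528 + I*√713)) = -(409126615092 + 661016174052/(-9528 + I*√713)) = -19006*(21526182 + 34779342/(-9528 + I*√713)) = -409126615092 - 661016174052/(-9528 + I*√713)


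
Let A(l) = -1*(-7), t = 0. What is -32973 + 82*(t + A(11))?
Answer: -32399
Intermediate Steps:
A(l) = 7
-32973 + 82*(t + A(11)) = -32973 + 82*(0 + 7) = -32973 + 82*7 = -32973 + 574 = -32399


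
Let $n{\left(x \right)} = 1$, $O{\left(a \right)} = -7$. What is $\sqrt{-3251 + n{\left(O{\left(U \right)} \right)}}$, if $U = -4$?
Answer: $5 i \sqrt{130} \approx 57.009 i$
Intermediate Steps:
$\sqrt{-3251 + n{\left(O{\left(U \right)} \right)}} = \sqrt{-3251 + 1} = \sqrt{-3250} = 5 i \sqrt{130}$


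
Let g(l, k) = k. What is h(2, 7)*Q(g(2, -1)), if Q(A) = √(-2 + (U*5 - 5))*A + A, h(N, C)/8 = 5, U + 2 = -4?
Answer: -40 - 40*I*√37 ≈ -40.0 - 243.31*I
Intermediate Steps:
U = -6 (U = -2 - 4 = -6)
h(N, C) = 40 (h(N, C) = 8*5 = 40)
Q(A) = A + I*A*√37 (Q(A) = √(-2 + (-6*5 - 5))*A + A = √(-2 + (-30 - 5))*A + A = √(-2 - 35)*A + A = √(-37)*A + A = (I*√37)*A + A = I*A*√37 + A = A + I*A*√37)
h(2, 7)*Q(g(2, -1)) = 40*(-(1 + I*√37)) = 40*(-1 - I*√37) = -40 - 40*I*√37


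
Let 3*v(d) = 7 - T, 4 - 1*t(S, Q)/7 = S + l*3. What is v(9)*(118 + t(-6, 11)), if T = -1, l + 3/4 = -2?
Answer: 1966/3 ≈ 655.33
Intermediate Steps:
l = -11/4 (l = -¾ - 2 = -11/4 ≈ -2.7500)
t(S, Q) = 343/4 - 7*S (t(S, Q) = 28 - 7*(S - 11/4*3) = 28 - 7*(S - 33/4) = 28 - 7*(-33/4 + S) = 28 + (231/4 - 7*S) = 343/4 - 7*S)
v(d) = 8/3 (v(d) = (7 - 1*(-1))/3 = (7 + 1)/3 = (⅓)*8 = 8/3)
v(9)*(118 + t(-6, 11)) = 8*(118 + (343/4 - 7*(-6)))/3 = 8*(118 + (343/4 + 42))/3 = 8*(118 + 511/4)/3 = (8/3)*(983/4) = 1966/3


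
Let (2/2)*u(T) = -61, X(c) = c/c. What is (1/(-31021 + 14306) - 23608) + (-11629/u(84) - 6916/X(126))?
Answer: -30928349586/1019615 ≈ -30333.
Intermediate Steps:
X(c) = 1
u(T) = -61
(1/(-31021 + 14306) - 23608) + (-11629/u(84) - 6916/X(126)) = (1/(-31021 + 14306) - 23608) + (-11629/(-61) - 6916/1) = (1/(-16715) - 23608) + (-11629*(-1/61) - 6916*1) = (-1/16715 - 23608) + (11629/61 - 6916) = -394607721/16715 - 410247/61 = -30928349586/1019615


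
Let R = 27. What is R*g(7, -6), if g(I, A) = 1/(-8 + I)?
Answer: -27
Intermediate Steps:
R*g(7, -6) = 27/(-8 + 7) = 27/(-1) = 27*(-1) = -27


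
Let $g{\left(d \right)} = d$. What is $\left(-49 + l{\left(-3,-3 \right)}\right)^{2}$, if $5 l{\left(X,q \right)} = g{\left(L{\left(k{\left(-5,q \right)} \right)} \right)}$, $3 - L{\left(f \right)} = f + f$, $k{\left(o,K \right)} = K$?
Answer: $\frac{55696}{25} \approx 2227.8$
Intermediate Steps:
$L{\left(f \right)} = 3 - 2 f$ ($L{\left(f \right)} = 3 - \left(f + f\right) = 3 - 2 f$)
$l{\left(X,q \right)} = \frac{3}{5} - \frac{2 q}{5}$ ($l{\left(X,q \right)} = \frac{3 - 2 q}{5} = \frac{3}{5} - \frac{2 q}{5}$)
$\left(-49 + l{\left(-3,-3 \right)}\right)^{2} = \left(-49 + \left(\frac{3}{5} - - \frac{6}{5}\right)\right)^{2} = \left(-49 + \left(\frac{3}{5} + \frac{6}{5}\right)\right)^{2} = \left(-49 + \frac{9}{5}\right)^{2} = \left(- \frac{236}{5}\right)^{2} = \frac{55696}{25}$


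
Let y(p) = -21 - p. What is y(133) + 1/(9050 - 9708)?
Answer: -101333/658 ≈ -154.00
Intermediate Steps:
y(133) + 1/(9050 - 9708) = (-21 - 1*133) + 1/(9050 - 9708) = (-21 - 133) + 1/(-658) = -154 - 1/658 = -101333/658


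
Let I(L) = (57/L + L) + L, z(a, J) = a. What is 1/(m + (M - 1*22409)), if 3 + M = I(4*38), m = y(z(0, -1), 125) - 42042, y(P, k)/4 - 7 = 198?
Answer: -8/506637 ≈ -1.5790e-5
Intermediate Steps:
y(P, k) = 820 (y(P, k) = 28 + 4*198 = 28 + 792 = 820)
m = -41222 (m = 820 - 42042 = -41222)
I(L) = 2*L + 57/L (I(L) = (L + 57/L) + L = 2*L + 57/L)
M = 2411/8 (M = -3 + (2*(4*38) + 57/((4*38))) = -3 + (2*152 + 57/152) = -3 + (304 + 57*(1/152)) = -3 + (304 + 3/8) = -3 + 2435/8 = 2411/8 ≈ 301.38)
1/(m + (M - 1*22409)) = 1/(-41222 + (2411/8 - 1*22409)) = 1/(-41222 + (2411/8 - 22409)) = 1/(-41222 - 176861/8) = 1/(-506637/8) = -8/506637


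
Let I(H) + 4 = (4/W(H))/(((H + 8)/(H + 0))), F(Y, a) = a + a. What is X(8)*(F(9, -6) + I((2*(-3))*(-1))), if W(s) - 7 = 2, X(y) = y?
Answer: -2656/21 ≈ -126.48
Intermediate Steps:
F(Y, a) = 2*a
W(s) = 9 (W(s) = 7 + 2 = 9)
I(H) = -4 + 4*H/(9*(8 + H)) (I(H) = -4 + (4/9)/(((H + 8)/(H + 0))) = -4 + (4*(⅑))/(((8 + H)/H)) = -4 + 4/(9*(((8 + H)/H))) = -4 + 4*(H/(8 + H))/9 = -4 + 4*H/(9*(8 + H)))
X(8)*(F(9, -6) + I((2*(-3))*(-1))) = 8*(2*(-6) + 32*(-9 - 2*(-3)*(-1))/(9*(8 + (2*(-3))*(-1)))) = 8*(-12 + 32*(-9 - (-6)*(-1))/(9*(8 - 6*(-1)))) = 8*(-12 + 32*(-9 - 1*6)/(9*(8 + 6))) = 8*(-12 + (32/9)*(-9 - 6)/14) = 8*(-12 + (32/9)*(1/14)*(-15)) = 8*(-12 - 80/21) = 8*(-332/21) = -2656/21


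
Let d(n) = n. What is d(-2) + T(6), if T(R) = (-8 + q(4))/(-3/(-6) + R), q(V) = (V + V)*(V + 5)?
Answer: 102/13 ≈ 7.8462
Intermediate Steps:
q(V) = 2*V*(5 + V) (q(V) = (2*V)*(5 + V) = 2*V*(5 + V))
T(R) = 64/(½ + R) (T(R) = (-8 + 2*4*(5 + 4))/(-3/(-6) + R) = (-8 + 2*4*9)/(-3*(-⅙) + R) = (-8 + 72)/(½ + R) = 64/(½ + R))
d(-2) + T(6) = -2 + 128/(1 + 2*6) = -2 + 128/(1 + 12) = -2 + 128/13 = 102/13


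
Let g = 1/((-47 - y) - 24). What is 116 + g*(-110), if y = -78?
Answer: 702/7 ≈ 100.29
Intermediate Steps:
g = ⅐ (g = 1/((-47 - 1*(-78)) - 24) = 1/((-47 + 78) - 24) = 1/(31 - 24) = 1/7 = ⅐ ≈ 0.14286)
116 + g*(-110) = 116 + (⅐)*(-110) = 116 - 110/7 = 702/7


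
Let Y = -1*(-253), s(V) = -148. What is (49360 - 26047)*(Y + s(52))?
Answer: 2447865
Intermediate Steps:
Y = 253
(49360 - 26047)*(Y + s(52)) = (49360 - 26047)*(253 - 148) = 23313*105 = 2447865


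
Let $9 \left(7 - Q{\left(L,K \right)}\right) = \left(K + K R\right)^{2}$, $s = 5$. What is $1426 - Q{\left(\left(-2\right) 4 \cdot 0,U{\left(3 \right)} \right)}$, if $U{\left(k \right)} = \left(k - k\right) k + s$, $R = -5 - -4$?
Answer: $1419$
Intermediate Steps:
$R = -1$ ($R = -5 + 4 = -1$)
$U{\left(k \right)} = 5$ ($U{\left(k \right)} = \left(k - k\right) k + 5 = 0 k + 5 = 0 + 5 = 5$)
$Q{\left(L,K \right)} = 7$ ($Q{\left(L,K \right)} = 7 - \frac{\left(K + K \left(-1\right)\right)^{2}}{9} = 7 - \frac{\left(K - K\right)^{2}}{9} = 7 - \frac{0^{2}}{9} = 7 - 0 = 7 + 0 = 7$)
$1426 - Q{\left(\left(-2\right) 4 \cdot 0,U{\left(3 \right)} \right)} = 1426 - 7 = 1419$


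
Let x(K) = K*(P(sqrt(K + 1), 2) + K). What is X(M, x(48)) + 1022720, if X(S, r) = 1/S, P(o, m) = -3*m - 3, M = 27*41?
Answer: 1132151041/1107 ≈ 1.0227e+6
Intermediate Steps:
M = 1107
P(o, m) = -3 - 3*m
x(K) = K*(-9 + K) (x(K) = K*((-3 - 3*2) + K) = K*((-3 - 6) + K) = K*(-9 + K))
X(M, x(48)) + 1022720 = 1/1107 + 1022720 = 1132151041/1107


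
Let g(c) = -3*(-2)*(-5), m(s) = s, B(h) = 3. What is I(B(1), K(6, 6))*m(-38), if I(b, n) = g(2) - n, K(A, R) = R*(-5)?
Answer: 0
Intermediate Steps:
K(A, R) = -5*R
g(c) = -30 (g(c) = 6*(-5) = -30)
I(b, n) = -30 - n
I(B(1), K(6, 6))*m(-38) = (-30 - (-5)*6)*(-38) = (-30 - 1*(-30))*(-38) = (-30 + 30)*(-38) = 0*(-38) = 0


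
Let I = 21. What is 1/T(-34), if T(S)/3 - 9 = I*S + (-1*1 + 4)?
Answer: -1/2106 ≈ -0.00047483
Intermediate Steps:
T(S) = 36 + 63*S (T(S) = 27 + 3*(21*S + (-1*1 + 4)) = 27 + 3*(21*S + (-1 + 4)) = 27 + 3*(21*S + 3) = 27 + 3*(3 + 21*S) = 27 + (9 + 63*S) = 36 + 63*S)
1/T(-34) = 1/(36 + 63*(-34)) = 1/(36 - 2142) = 1/(-2106) = -1/2106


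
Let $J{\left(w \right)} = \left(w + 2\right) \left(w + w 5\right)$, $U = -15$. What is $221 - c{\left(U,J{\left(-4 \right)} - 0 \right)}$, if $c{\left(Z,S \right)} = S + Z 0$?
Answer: $173$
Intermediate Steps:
$J{\left(w \right)} = 6 w \left(2 + w\right)$ ($J{\left(w \right)} = \left(2 + w\right) \left(w + 5 w\right) = \left(2 + w\right) 6 w = 6 w \left(2 + w\right)$)
$c{\left(Z,S \right)} = S$ ($c{\left(Z,S \right)} = S + 0 = S$)
$221 - c{\left(U,J{\left(-4 \right)} - 0 \right)} = 221 - \left(6 \left(-4\right) \left(2 - 4\right) - 0\right) = 221 - \left(6 \left(-4\right) \left(-2\right) + 0\right) = 221 - \left(48 + 0\right) = 221 - 48 = 173$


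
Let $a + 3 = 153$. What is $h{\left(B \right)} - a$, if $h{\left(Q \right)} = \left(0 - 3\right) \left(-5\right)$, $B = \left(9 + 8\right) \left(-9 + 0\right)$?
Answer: $-135$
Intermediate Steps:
$a = 150$ ($a = -3 + 153 = 150$)
$B = -153$ ($B = 17 \left(-9\right) = -153$)
$h{\left(Q \right)} = 15$ ($h{\left(Q \right)} = \left(-3\right) \left(-5\right) = 15$)
$h{\left(B \right)} - a = 15 - 150 = -135$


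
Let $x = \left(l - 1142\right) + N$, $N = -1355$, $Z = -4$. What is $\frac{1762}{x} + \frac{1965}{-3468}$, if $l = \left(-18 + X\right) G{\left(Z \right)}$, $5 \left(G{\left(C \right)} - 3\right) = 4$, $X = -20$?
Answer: $- \frac{18834945}{15267292} \approx -1.2337$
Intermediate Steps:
$G{\left(C \right)} = \frac{19}{5}$ ($G{\left(C \right)} = 3 + \frac{1}{5} \cdot 4 = 3 + \frac{4}{5} = \frac{19}{5}$)
$l = - \frac{722}{5}$ ($l = \left(-18 - 20\right) \frac{19}{5} = \left(-38\right) \frac{19}{5} = - \frac{722}{5} \approx -144.4$)
$x = - \frac{13207}{5}$ ($x = \left(- \frac{722}{5} - 1142\right) - 1355 = - \frac{6432}{5} - 1355 = - \frac{13207}{5} \approx -2641.4$)
$\frac{1762}{x} + \frac{1965}{-3468} = \frac{1762}{- \frac{13207}{5}} + \frac{1965}{-3468} = 1762 \left(- \frac{5}{13207}\right) + 1965 \left(- \frac{1}{3468}\right) = - \frac{8810}{13207} - \frac{655}{1156} = - \frac{18834945}{15267292}$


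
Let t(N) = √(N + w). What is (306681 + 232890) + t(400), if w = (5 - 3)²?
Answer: 539571 + 2*√101 ≈ 5.3959e+5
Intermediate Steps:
w = 4 (w = 2² = 4)
t(N) = √(4 + N) (t(N) = √(N + 4) = √(4 + N))
(306681 + 232890) + t(400) = (306681 + 232890) + √(4 + 400) = 539571 + √404 = 539571 + 2*√101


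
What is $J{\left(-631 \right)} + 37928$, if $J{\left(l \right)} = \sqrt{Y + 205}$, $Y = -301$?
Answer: $37928 + 4 i \sqrt{6} \approx 37928.0 + 9.798 i$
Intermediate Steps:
$J{\left(l \right)} = 4 i \sqrt{6}$ ($J{\left(l \right)} = \sqrt{-301 + 205} = \sqrt{-96} = 4 i \sqrt{6}$)
$J{\left(-631 \right)} + 37928 = 4 i \sqrt{6} + 37928 = 37928 + 4 i \sqrt{6}$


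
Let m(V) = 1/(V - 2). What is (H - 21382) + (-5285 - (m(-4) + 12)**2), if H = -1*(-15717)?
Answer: -399241/36 ≈ -11090.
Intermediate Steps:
m(V) = 1/(-2 + V)
H = 15717
(H - 21382) + (-5285 - (m(-4) + 12)**2) = (15717 - 21382) + (-5285 - (1/(-2 - 4) + 12)**2) = -5665 + (-5285 - (1/(-6) + 12)**2) = -5665 + (-5285 - (-1/6 + 12)**2) = -5665 + (-5285 - (71/6)**2) = -5665 + (-5285 - 1*5041/36) = -5665 + (-5285 - 5041/36) = -5665 - 195301/36 = -399241/36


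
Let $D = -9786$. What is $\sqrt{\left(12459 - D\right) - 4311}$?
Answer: $7 \sqrt{366} \approx 133.92$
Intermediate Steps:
$\sqrt{\left(12459 - D\right) - 4311} = \sqrt{\left(12459 - -9786\right) - 4311} = \sqrt{\left(12459 + 9786\right) - 4311} = \sqrt{22245 - 4311} = \sqrt{17934} = 7 \sqrt{366}$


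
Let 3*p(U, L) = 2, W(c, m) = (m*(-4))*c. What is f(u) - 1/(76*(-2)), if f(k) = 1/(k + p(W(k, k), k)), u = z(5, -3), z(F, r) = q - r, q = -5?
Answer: -113/152 ≈ -0.74342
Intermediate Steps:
W(c, m) = -4*c*m (W(c, m) = (-4*m)*c = -4*c*m)
p(U, L) = ⅔ (p(U, L) = (⅓)*2 = ⅔)
z(F, r) = -5 - r
u = -2 (u = -5 - 1*(-3) = -5 + 3 = -2)
f(k) = 1/(⅔ + k) (f(k) = 1/(k + ⅔) = 1/(⅔ + k))
f(u) - 1/(76*(-2)) = 3/(2 + 3*(-2)) - 1/(76*(-2)) = 3/(2 - 6) - 1/(-152) = 3/(-4) - 1*(-1/152) = 3*(-¼) + 1/152 = -¾ + 1/152 = -113/152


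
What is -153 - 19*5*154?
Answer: -14783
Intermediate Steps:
-153 - 19*5*154 = -153 - 95*154 = -153 - 14630 = -14783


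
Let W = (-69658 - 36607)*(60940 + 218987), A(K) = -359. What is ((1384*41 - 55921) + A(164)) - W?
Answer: 29746443119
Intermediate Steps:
W = -29746442655 (W = -106265*279927 = -29746442655)
((1384*41 - 55921) + A(164)) - W = ((1384*41 - 55921) - 359) - 1*(-29746442655) = ((56744 - 55921) - 359) + 29746442655 = (823 - 359) + 29746442655 = 464 + 29746442655 = 29746443119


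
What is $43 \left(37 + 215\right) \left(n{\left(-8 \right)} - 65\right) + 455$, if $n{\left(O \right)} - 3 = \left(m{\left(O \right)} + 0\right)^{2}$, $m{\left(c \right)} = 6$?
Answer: $-281281$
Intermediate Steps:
$n{\left(O \right)} = 39$ ($n{\left(O \right)} = 3 + \left(6 + 0\right)^{2} = 3 + 6^{2} = 3 + 36 = 39$)
$43 \left(37 + 215\right) \left(n{\left(-8 \right)} - 65\right) + 455 = 43 \left(37 + 215\right) \left(39 - 65\right) + 455 = 43 \cdot 252 \left(-26\right) + 455 = 43 \left(-6552\right) + 455 = -281736 + 455 = -281281$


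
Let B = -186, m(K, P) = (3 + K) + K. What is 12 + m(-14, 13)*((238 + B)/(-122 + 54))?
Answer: 529/17 ≈ 31.118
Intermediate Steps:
m(K, P) = 3 + 2*K
12 + m(-14, 13)*((238 + B)/(-122 + 54)) = 12 + (3 + 2*(-14))*((238 - 186)/(-122 + 54)) = 12 + (3 - 28)*(52/(-68)) = 12 - 1300*(-1)/68 = 12 - 25*(-13/17) = 12 + 325/17 = 529/17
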